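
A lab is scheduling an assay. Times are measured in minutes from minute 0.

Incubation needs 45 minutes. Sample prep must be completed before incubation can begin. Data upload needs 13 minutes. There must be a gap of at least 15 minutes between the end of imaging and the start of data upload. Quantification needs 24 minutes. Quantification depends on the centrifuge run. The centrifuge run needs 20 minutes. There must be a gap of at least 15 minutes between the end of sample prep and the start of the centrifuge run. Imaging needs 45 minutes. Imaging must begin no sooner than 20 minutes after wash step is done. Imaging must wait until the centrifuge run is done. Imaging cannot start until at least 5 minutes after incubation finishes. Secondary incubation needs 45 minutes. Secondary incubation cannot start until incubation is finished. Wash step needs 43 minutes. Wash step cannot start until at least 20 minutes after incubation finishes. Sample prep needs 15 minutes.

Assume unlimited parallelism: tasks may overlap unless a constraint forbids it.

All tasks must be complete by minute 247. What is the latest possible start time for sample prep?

Data upload must finish by minute 247; it takes 13 minutes, so it must start by 247 − 13 = minute 234.
Imaging must finish before data upload (must start by minute 234, minus 15-minute gap → minute 219). With a 45-minute duration, imaging must start by 219 − 45 = minute 174.
Wash step has to be done before imaging (must start by minute 174, minus 20-minute gap → minute 154). That means finishing by minute 154, i.e. starting by 154 − 43 = minute 111.
Nothing follows secondary incubation; the deadline of minute 247 is its only limit. It must start by 247 − 45 = minute 202.
Incubation has several dependents: wash step (must start by minute 111, minus 20-minute gap → minute 91); secondary incubation (must start by minute 202); imaging (must start by minute 174, minus 5-minute gap → minute 169). The earliest of those limits is minute 91, so incubation must start by 91 − 45 = minute 46.
Quantification must finish by minute 247; it takes 24 minutes, so it must start by 247 − 24 = minute 223.
For the centrifuge run: imaging (must start by minute 174); quantification (must start by minute 223). The most restrictive is minute 174; with a 20-minute duration, the centrifuge run must start by minute 154.
For sample prep: incubation (must start by minute 46); the centrifuge run (must start by minute 154, minus 15-minute gap → minute 139). The most restrictive is minute 46; with a 15-minute duration, sample prep must start by minute 31.

31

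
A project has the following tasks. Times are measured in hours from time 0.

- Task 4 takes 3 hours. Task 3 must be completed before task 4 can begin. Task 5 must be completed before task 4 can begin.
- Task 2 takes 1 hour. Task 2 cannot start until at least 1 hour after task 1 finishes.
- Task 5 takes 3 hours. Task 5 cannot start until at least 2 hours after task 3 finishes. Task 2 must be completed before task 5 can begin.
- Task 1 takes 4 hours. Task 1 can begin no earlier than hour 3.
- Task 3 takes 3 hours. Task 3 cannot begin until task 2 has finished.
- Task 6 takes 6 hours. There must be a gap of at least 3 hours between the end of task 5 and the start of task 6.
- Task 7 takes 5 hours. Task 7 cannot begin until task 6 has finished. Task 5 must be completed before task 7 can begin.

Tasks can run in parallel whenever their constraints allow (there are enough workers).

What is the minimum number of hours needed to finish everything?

31

Task 1 cannot begin until its own release at hour 3. It runs from hour 3 to 3 + 4 = hour 7.
Task 2 waits on task 1 (finishes hour 7, plus 1-hour gap → hour 8), so it starts at hour 8 and finishes at 8 + 1 = hour 9.
Task 3 waits on task 2 (finishes hour 9), so it starts at hour 9 and finishes at 9 + 3 = hour 12.
Task 5 cannot start until task 3 (finishes hour 12, plus 2-hour gap → hour 14); task 2 (finishes hour 9). The controlling bound is hour 14, so task 5 finishes at 14 + 3 = hour 17.
After task 5 (finishes hour 17, plus 3-hour gap → hour 20), task 6 can start at hour 20 and finishes at hour 26.
Task 7 cannot start until task 6 (finishes hour 26); task 5 (finishes hour 17). The controlling bound is hour 26, so task 7 finishes at 26 + 5 = hour 31.
Task 4 cannot start until task 3 (finishes hour 12); task 5 (finishes hour 17). The controlling bound is hour 17, so task 4 finishes at 17 + 3 = hour 20.
All tasks are finished once the last one completes. Finish times: Task 1 at 7, Task 2 at 9, Task 3 at 12, Task 4 at 20, Task 5 at 17, Task 6 at 26, Task 7 at 31. The latest is hour 31.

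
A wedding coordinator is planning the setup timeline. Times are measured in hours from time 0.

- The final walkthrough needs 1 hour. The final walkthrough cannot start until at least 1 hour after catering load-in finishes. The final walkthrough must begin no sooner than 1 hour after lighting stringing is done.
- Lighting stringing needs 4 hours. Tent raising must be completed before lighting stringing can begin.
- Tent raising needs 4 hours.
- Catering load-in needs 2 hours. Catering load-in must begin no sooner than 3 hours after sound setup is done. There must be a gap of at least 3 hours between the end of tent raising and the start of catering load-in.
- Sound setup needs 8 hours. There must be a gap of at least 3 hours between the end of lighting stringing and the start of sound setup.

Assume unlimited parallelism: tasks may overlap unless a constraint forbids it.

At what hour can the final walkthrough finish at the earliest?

Nothing blocks tent raising, so it runs from hour 0 to hour 4.
Lighting stringing cannot begin until tent raising (finishes hour 4). It runs from hour 4 to 4 + 4 = hour 8.
Sound setup waits on lighting stringing (finishes hour 8, plus 3-hour gap → hour 11), so it starts at hour 11 and finishes at 11 + 8 = hour 19.
Catering load-in cannot start until sound setup (finishes hour 19, plus 3-hour gap → hour 22); tent raising (finishes hour 4, plus 3-hour gap → hour 7). The controlling bound is hour 22, so catering load-in finishes at 22 + 2 = hour 24.
The final walkthrough cannot start until catering load-in (finishes hour 24, plus 1-hour gap → hour 25); lighting stringing (finishes hour 8, plus 1-hour gap → hour 9). The controlling bound is hour 25, so the final walkthrough finishes at 25 + 1 = hour 26.

26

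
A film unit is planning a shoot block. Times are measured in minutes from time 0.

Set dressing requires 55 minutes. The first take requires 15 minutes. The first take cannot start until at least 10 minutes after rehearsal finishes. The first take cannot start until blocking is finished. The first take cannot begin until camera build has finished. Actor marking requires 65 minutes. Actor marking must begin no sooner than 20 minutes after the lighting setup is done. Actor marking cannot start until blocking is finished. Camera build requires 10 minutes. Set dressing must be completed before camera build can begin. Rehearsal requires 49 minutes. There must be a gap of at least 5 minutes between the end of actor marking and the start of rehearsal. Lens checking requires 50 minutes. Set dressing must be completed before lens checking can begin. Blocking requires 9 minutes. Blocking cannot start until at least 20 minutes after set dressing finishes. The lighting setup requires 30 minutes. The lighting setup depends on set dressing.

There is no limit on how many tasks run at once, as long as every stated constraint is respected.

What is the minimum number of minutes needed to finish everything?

Set dressing can start immediately at minute 0; it finishes at minute 55.
Blocking waits on set dressing (finishes minute 55, plus 20-minute gap → minute 75), so it starts at minute 75 and finishes at 75 + 9 = minute 84.
Lens checking cannot begin until set dressing (finishes minute 55). It runs from minute 55 to 55 + 50 = minute 105.
Camera build waits on set dressing (finishes minute 55), so it starts at minute 55 and finishes at 55 + 10 = minute 65.
After set dressing (finishes minute 55), the lighting setup can start at minute 55 and finishes at minute 85.
Actor marking needs all of the lighting setup (finishes minute 85, plus 20-minute gap → minute 105); blocking (finishes minute 84). That puts its earliest start at minute 105; it finishes at 105 + 65 = minute 170.
Rehearsal waits on actor marking (finishes minute 170, plus 5-minute gap → minute 175), so it starts at minute 175 and finishes at 175 + 49 = minute 224.
For the first take: rehearsal (finishes minute 224, plus 10-minute gap → minute 234); blocking (finishes minute 84); camera build (finishes minute 65). Taking the maximum gives a start of minute 234, and it finishes at 234 + 15 = minute 249.
All tasks are finished once the last one completes. Finish times: Set dressing at 55, The lighting setup at 85, Camera build at 65, Lens checking at 105, Blocking at 84, Actor marking at 170, Rehearsal at 224, The first take at 249. The latest is minute 249.

249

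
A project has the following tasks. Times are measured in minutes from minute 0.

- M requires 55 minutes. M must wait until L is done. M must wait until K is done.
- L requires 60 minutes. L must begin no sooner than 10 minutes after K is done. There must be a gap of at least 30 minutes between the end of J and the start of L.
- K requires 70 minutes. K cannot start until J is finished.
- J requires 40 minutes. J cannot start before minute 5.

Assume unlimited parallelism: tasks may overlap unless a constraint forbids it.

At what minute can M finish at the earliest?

J cannot begin until its own release at minute 5. It runs from minute 5 to 5 + 40 = minute 45.
K waits on J (finishes minute 45), so it starts at minute 45 and finishes at 45 + 70 = minute 115.
L has to wait for K (finishes minute 115, plus 10-minute gap → minute 125); J (finishes minute 45, plus 30-minute gap → minute 75). The latest of these is minute 125, so L runs minute 125 to 125 + 60 = minute 185.
For M: L (finishes minute 185); K (finishes minute 115). Taking the maximum gives a start of minute 185, and it finishes at 185 + 55 = minute 240.

240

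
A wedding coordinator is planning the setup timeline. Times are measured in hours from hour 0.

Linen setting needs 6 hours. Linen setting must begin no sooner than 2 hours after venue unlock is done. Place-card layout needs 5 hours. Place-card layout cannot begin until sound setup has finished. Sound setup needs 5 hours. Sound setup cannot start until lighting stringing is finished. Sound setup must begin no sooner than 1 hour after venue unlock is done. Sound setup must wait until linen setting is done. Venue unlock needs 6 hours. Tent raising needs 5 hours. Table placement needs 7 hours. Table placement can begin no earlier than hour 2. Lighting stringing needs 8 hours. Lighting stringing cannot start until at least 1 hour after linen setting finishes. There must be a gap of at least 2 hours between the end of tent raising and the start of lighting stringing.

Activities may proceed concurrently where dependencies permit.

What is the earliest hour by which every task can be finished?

Table placement cannot begin until its own release at hour 2. It runs from hour 2 to 2 + 7 = hour 9.
Nothing blocks tent raising, so it runs from hour 0 to hour 5.
Venue unlock can start immediately at hour 0; it finishes at hour 6.
Linen setting waits on venue unlock (finishes hour 6, plus 2-hour gap → hour 8), so it starts at hour 8 and finishes at 8 + 6 = hour 14.
Lighting stringing has to wait for linen setting (finishes hour 14, plus 1-hour gap → hour 15); tent raising (finishes hour 5, plus 2-hour gap → hour 7). The latest of these is hour 15, so lighting stringing runs hour 15 to 15 + 8 = hour 23.
Sound setup has to wait for lighting stringing (finishes hour 23); venue unlock (finishes hour 6, plus 1-hour gap → hour 7); linen setting (finishes hour 14). The latest of these is hour 23, so sound setup runs hour 23 to 23 + 5 = hour 28.
After sound setup (finishes hour 28), place-card layout can start at hour 28 and finishes at hour 33.
All tasks are finished once the last one completes. Finish times: Venue unlock at 6, Tent raising at 5, Table placement at 9, Linen setting at 14, Lighting stringing at 23, Sound setup at 28, Place-card layout at 33. The latest is hour 33.

33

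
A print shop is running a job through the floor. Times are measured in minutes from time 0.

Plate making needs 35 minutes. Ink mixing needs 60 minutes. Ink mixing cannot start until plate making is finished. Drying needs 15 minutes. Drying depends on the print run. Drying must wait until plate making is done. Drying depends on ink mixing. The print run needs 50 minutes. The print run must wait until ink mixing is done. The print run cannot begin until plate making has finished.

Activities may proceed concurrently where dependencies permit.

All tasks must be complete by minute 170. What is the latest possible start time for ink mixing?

To finish by minute 170, drying (duration 15) must start no later than minute 155.
Since drying (must start by minute 155) depends on it, the print run must finish by minute 155. Backing off its 50-minute duration gives a latest start of minute 105.
For ink mixing: the print run (must start by minute 105); drying (must start by minute 155). The most restrictive is minute 105; with a 60-minute duration, ink mixing must start by minute 45.

45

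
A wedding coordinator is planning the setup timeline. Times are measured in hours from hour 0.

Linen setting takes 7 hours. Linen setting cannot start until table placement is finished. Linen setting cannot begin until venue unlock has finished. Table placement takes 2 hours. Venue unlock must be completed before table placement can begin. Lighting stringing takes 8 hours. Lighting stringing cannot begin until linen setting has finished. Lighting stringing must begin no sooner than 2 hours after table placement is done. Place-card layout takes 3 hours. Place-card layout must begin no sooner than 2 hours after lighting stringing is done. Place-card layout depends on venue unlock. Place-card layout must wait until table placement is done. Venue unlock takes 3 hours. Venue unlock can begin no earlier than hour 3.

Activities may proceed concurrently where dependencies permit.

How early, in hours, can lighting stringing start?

Venue unlock cannot begin until its own release at hour 3. It runs from hour 3 to 3 + 3 = hour 6.
Table placement cannot begin until venue unlock (finishes hour 6). It runs from hour 6 to 6 + 2 = hour 8.
Linen setting has to wait for table placement (finishes hour 8); venue unlock (finishes hour 6). The latest of these is hour 8, so linen setting runs hour 8 to 8 + 7 = hour 15.
Lighting stringing waits on linen setting (finishes hour 15); table placement (finishes hour 8, plus 2-hour gap → hour 10). The latest of these is hour 15, which is the earliest lighting stringing can start.

15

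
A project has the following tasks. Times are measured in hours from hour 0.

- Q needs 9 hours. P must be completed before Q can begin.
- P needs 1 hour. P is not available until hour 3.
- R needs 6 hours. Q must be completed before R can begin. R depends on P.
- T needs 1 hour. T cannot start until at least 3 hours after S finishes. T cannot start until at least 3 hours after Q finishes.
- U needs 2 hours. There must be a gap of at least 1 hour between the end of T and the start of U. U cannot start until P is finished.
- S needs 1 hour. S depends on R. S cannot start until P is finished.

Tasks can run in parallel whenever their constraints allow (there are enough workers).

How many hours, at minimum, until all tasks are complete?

After its own release at hour 3, P can start at hour 3 and finishes at hour 4.
After P (finishes hour 4), Q can start at hour 4 and finishes at hour 13.
R cannot start until Q (finishes hour 13); P (finishes hour 4). The controlling bound is hour 13, so R finishes at 13 + 6 = hour 19.
S needs all of R (finishes hour 19); P (finishes hour 4). That puts its earliest start at hour 19; it finishes at 19 + 1 = hour 20.
For T: S (finishes hour 20, plus 3-hour gap → hour 23); Q (finishes hour 13, plus 3-hour gap → hour 16). Taking the maximum gives a start of hour 23, and it finishes at 23 + 1 = hour 24.
U cannot start until T (finishes hour 24, plus 1-hour gap → hour 25); P (finishes hour 4). The controlling bound is hour 25, so U finishes at 25 + 2 = hour 27.
All tasks are finished once the last one completes. Finish times: P at 4, Q at 13, R at 19, S at 20, T at 24, U at 27. The latest is hour 27.

27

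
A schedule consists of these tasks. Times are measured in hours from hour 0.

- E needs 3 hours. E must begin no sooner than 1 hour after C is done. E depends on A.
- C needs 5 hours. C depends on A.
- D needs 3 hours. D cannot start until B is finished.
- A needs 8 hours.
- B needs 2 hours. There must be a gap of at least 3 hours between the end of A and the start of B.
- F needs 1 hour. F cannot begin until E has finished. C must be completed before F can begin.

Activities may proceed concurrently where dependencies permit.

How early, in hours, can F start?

A can start immediately at hour 0; it finishes at hour 8.
C cannot begin until A (finishes hour 8). It runs from hour 8 to 8 + 5 = hour 13.
E has to wait for C (finishes hour 13, plus 1-hour gap → hour 14); A (finishes hour 8). The latest of these is hour 14, so E runs hour 14 to 14 + 3 = hour 17.
F waits on E (finishes hour 17); C (finishes hour 13). The latest of these is hour 17, which is the earliest F can start.

17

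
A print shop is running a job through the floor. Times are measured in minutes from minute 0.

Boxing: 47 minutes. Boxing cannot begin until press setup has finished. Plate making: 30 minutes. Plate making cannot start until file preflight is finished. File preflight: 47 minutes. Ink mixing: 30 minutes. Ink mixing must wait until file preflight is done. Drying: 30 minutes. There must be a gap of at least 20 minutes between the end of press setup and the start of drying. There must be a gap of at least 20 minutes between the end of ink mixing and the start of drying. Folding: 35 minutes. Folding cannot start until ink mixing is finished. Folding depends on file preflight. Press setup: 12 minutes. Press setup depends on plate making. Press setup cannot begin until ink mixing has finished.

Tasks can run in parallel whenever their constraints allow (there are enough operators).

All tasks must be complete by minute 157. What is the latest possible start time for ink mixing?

65

Nothing follows drying; the deadline of minute 157 is its only limit. It must start by 157 − 30 = minute 127.
Boxing must finish by minute 157; it takes 47 minutes, so it must start by 157 − 47 = minute 110.
Press setup must finish in time for drying (must start by minute 127, minus 20-minute gap → minute 107); boxing (must start by minute 110). The tightest is minute 107, so press setup must start by 107 − 12 = minute 95.
To finish by minute 157, folding (duration 35) must start no later than minute 122.
Ink mixing has several dependents: press setup (must start by minute 95); drying (must start by minute 127, minus 20-minute gap → minute 107); folding (must start by minute 122). The earliest of those limits is minute 95, so ink mixing must start by 95 − 30 = minute 65.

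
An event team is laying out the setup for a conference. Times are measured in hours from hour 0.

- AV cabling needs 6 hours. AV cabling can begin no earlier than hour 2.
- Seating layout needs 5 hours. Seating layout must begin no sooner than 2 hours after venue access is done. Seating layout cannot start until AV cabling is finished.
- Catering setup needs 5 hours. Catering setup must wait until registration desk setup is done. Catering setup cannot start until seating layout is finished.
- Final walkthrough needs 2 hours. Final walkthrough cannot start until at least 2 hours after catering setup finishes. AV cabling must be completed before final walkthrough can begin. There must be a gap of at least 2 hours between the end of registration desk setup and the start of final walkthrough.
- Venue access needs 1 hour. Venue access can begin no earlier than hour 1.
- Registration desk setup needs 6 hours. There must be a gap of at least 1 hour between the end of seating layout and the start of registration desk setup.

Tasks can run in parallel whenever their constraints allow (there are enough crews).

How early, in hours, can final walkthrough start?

AV cabling cannot begin until its own release at hour 2. It runs from hour 2 to 2 + 6 = hour 8.
After its own release at hour 1, venue access can start at hour 1 and finishes at hour 2.
For seating layout: venue access (finishes hour 2, plus 2-hour gap → hour 4); AV cabling (finishes hour 8). Taking the maximum gives a start of hour 8, and it finishes at 8 + 5 = hour 13.
After seating layout (finishes hour 13, plus 1-hour gap → hour 14), registration desk setup can start at hour 14 and finishes at hour 20.
Catering setup needs all of registration desk setup (finishes hour 20); seating layout (finishes hour 13). That puts its earliest start at hour 20; it finishes at 20 + 5 = hour 25.
Final walkthrough waits on catering setup (finishes hour 25, plus 2-hour gap → hour 27); AV cabling (finishes hour 8); registration desk setup (finishes hour 20, plus 2-hour gap → hour 22). The latest of these is hour 27, which is the earliest final walkthrough can start.

27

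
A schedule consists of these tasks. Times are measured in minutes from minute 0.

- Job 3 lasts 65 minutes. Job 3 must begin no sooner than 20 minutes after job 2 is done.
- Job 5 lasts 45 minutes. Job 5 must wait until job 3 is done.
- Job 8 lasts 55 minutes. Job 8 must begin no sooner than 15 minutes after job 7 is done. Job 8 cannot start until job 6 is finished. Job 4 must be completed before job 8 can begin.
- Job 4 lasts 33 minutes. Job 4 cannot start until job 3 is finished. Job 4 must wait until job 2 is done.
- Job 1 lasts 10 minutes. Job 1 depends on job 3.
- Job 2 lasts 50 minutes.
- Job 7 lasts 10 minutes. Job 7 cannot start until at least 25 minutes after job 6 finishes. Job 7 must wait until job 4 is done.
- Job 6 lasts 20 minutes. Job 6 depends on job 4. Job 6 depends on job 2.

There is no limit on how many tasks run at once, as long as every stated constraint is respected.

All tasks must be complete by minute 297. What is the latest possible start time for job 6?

To finish by minute 297, job 8 (duration 55) must start no later than minute 242.
Job 7 feeds into job 8 (must start by minute 242, minus 15-minute gap → minute 227); so job 7 must finish by minute 227 and therefore start by minute 217.
Job 6 feeds job 7 (must start by minute 217, minus 25-minute gap → minute 192); job 8 (must start by minute 242). Taking the minimum, job 6 must finish by minute 192 and start by 192 − 20 = minute 172.

172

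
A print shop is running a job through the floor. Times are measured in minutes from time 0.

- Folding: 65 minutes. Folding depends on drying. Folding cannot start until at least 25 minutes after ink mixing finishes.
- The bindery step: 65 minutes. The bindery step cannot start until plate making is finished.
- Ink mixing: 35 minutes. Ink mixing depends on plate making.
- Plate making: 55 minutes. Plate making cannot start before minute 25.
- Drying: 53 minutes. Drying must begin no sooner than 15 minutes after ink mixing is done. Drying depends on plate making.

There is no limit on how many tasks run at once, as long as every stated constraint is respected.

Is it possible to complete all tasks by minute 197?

Plate making cannot begin until its own release at minute 25. It runs from minute 25 to 25 + 55 = minute 80.
The bindery step cannot begin until plate making (finishes minute 80). It runs from minute 80 to 80 + 65 = minute 145.
After plate making (finishes minute 80), ink mixing can start at minute 80 and finishes at minute 115.
For drying: ink mixing (finishes minute 115, plus 15-minute gap → minute 130); plate making (finishes minute 80). Taking the maximum gives a start of minute 130, and it finishes at 130 + 53 = minute 183.
For folding: drying (finishes minute 183); ink mixing (finishes minute 115, plus 25-minute gap → minute 140). Taking the maximum gives a start of minute 183, and it finishes at 183 + 65 = minute 248.
The earliest everything can be done is minute 248, which is after the deadline of 197, so it is not possible.

No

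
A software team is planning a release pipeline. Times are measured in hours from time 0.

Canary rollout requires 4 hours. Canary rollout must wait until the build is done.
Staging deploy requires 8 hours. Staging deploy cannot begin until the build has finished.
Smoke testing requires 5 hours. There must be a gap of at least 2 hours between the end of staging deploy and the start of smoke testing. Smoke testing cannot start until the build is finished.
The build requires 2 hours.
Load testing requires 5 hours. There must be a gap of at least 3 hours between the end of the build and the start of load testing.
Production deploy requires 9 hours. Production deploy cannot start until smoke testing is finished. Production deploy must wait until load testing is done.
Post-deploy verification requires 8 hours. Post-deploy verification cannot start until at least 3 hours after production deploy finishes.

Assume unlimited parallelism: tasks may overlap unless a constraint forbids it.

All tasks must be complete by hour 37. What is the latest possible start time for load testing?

12

Post-deploy verification must finish by hour 37; it takes 8 hours, so it must start by 37 − 8 = hour 29.
Production deploy must finish before post-deploy verification (must start by hour 29, minus 3-hour gap → hour 26). With a 9-hour duration, production deploy must start by 26 − 9 = hour 17.
Load testing must finish before production deploy (must start by hour 17). With a 5-hour duration, load testing must start by 17 − 5 = hour 12.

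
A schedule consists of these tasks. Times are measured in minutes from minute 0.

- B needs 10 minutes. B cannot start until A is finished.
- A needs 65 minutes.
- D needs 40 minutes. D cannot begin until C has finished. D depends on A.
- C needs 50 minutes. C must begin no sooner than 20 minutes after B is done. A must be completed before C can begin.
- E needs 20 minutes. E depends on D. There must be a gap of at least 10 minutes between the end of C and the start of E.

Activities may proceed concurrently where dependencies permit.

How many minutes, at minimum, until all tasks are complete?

Nothing blocks A, so it runs from minute 0 to minute 65.
B waits on A (finishes minute 65), so it starts at minute 65 and finishes at 65 + 10 = minute 75.
C cannot start until B (finishes minute 75, plus 20-minute gap → minute 95); A (finishes minute 65). The controlling bound is minute 95, so C finishes at 95 + 50 = minute 145.
D cannot start until C (finishes minute 145); A (finishes minute 65). The controlling bound is minute 145, so D finishes at 145 + 40 = minute 185.
E has to wait for D (finishes minute 185); C (finishes minute 145, plus 10-minute gap → minute 155). The latest of these is minute 185, so E runs minute 185 to 185 + 20 = minute 205.
All tasks are finished once the last one completes. Finish times: A at 65, B at 75, C at 145, D at 185, E at 205. The latest is minute 205.

205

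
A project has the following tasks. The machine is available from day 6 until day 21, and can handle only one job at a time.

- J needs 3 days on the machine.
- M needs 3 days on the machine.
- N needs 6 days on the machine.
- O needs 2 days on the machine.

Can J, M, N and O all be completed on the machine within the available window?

The machine window is 21 − 6 = 15 days.
Running back to back, the jobs need 3 + 3 + 6 + 2 = 14 days on the machine.
Since 14 ≤ 15, they fit within the window.

Yes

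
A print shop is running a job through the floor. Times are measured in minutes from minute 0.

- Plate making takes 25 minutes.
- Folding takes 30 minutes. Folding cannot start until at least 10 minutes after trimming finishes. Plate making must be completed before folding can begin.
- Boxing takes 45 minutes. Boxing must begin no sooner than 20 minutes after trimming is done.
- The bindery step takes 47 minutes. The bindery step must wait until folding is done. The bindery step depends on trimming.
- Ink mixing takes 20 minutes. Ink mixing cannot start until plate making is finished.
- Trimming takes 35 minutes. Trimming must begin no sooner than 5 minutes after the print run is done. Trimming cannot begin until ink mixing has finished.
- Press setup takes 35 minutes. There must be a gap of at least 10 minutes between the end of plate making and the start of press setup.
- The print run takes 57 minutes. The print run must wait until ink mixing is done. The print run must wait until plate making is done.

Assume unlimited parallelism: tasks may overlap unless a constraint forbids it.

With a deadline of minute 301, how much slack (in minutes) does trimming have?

72

Plate making can start immediately at minute 0; it finishes at minute 25.
After plate making (finishes minute 25), ink mixing can start at minute 25 and finishes at minute 45.
The print run needs all of ink mixing (finishes minute 45); plate making (finishes minute 25). That puts its earliest start at minute 45; it finishes at 45 + 57 = minute 102.
Trimming has to wait for the print run (finishes minute 102, plus 5-minute gap → minute 107); ink mixing (finishes minute 45). The latest of these is minute 107, so trimming runs minute 107 to 107 + 35 = minute 142.

Working backward from the deadline:
The bindery step must finish by minute 301; it takes 47 minutes, so it must start by 301 − 47 = minute 254.
Folding must finish before the bindery step (must start by minute 254). With a 30-minute duration, folding must start by 254 − 30 = minute 224.
Boxing must finish by minute 301; it takes 45 minutes, so it must start by 301 − 45 = minute 256.
Trimming has several dependents: folding (must start by minute 224, minus 10-minute gap → minute 214); the bindery step (must start by minute 254); boxing (must start by minute 256, minus 20-minute gap → minute 236). The earliest of those limits is minute 214, so trimming must start by 214 − 35 = minute 179.
So trimming can start as early as minute 107 and as late as minute 179, giving 179 − 107 = 72 minutes of slack.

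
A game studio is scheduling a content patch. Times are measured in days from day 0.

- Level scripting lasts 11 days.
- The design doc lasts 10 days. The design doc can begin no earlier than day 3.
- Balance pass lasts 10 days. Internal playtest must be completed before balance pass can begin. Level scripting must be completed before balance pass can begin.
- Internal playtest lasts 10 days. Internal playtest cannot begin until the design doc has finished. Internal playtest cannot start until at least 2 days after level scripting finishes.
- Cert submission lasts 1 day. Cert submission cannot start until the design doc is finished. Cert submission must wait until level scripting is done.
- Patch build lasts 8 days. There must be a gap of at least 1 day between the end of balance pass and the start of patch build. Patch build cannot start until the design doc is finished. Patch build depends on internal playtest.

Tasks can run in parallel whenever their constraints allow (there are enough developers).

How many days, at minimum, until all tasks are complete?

42

Nothing blocks level scripting, so it runs from day 0 to day 11.
The design doc cannot begin until its own release at day 3. It runs from day 3 to 3 + 10 = day 13.
Cert submission needs all of the design doc (finishes day 13); level scripting (finishes day 11). That puts its earliest start at day 13; it finishes at 13 + 1 = day 14.
For internal playtest: the design doc (finishes day 13); level scripting (finishes day 11, plus 2-day gap → day 13). Taking the maximum gives a start of day 13, and it finishes at 13 + 10 = day 23.
Balance pass cannot start until internal playtest (finishes day 23); level scripting (finishes day 11). The controlling bound is day 23, so balance pass finishes at 23 + 10 = day 33.
Patch build has to wait for balance pass (finishes day 33, plus 1-day gap → day 34); the design doc (finishes day 13); internal playtest (finishes day 23). The latest of these is day 34, so patch build runs day 34 to 34 + 8 = day 42.
All tasks are finished once the last one completes. Finish times: The design doc at 13, Level scripting at 11, Internal playtest at 23, Balance pass at 33, Cert submission at 14, Patch build at 42. The latest is day 42.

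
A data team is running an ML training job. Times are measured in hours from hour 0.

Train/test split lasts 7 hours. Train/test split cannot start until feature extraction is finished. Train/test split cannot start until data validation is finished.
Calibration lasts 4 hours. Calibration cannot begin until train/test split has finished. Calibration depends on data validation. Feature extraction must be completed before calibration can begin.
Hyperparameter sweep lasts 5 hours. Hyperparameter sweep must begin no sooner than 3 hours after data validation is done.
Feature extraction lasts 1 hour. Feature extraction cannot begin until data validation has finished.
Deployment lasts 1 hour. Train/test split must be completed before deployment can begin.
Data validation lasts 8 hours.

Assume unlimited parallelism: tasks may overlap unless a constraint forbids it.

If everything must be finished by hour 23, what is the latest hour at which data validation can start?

Calibration has no dependents, so it just needs to finish by hour 23. Starting by 23 − 4 = hour 19 achieves that.
Deployment has no dependents, so it just needs to finish by hour 23. Starting by 23 − 1 = hour 22 achieves that.
Train/test split feeds calibration (must start by hour 19); deployment (must start by hour 22). Taking the minimum, train/test split must finish by hour 19 and start by 19 − 7 = hour 12.
For feature extraction: train/test split (must start by hour 12); calibration (must start by hour 19). The most restrictive is hour 12; with a 1-hour duration, feature extraction must start by hour 11.
To finish by hour 23, hyperparameter sweep (duration 5) must start no later than hour 18.
Data validation feeds feature extraction (must start by hour 11); train/test split (must start by hour 12); hyperparameter sweep (must start by hour 18, minus 3-hour gap → hour 15); calibration (must start by hour 19). Taking the minimum, data validation must finish by hour 11 and start by 11 − 8 = hour 3.

3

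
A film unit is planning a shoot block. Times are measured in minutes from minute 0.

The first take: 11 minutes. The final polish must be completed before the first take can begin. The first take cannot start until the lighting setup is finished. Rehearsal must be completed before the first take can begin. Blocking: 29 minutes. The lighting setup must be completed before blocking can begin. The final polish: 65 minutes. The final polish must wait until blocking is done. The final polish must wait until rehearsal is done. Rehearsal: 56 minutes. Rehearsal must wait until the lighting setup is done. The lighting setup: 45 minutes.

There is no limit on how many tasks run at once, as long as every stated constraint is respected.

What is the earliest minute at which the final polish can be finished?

166

The lighting setup has no prerequisites, so it starts at minute 0 and finishes at minute 45.
Rehearsal waits on the lighting setup (finishes minute 45), so it starts at minute 45 and finishes at 45 + 56 = minute 101.
After the lighting setup (finishes minute 45), blocking can start at minute 45 and finishes at minute 74.
The final polish cannot start until blocking (finishes minute 74); rehearsal (finishes minute 101). The controlling bound is minute 101, so the final polish finishes at 101 + 65 = minute 166.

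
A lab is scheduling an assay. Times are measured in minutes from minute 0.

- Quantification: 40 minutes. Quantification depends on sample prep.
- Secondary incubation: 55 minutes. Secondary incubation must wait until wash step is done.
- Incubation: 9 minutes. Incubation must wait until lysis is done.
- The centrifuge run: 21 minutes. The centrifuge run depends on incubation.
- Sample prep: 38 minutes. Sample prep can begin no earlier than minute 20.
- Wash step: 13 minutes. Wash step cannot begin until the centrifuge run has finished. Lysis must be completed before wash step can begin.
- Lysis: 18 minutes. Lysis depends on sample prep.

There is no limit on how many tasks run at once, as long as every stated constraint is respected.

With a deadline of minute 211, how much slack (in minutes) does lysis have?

After its own release at minute 20, sample prep can start at minute 20 and finishes at minute 58.
Lysis cannot begin until sample prep (finishes minute 58). It runs from minute 58 to 58 + 18 = minute 76.

Working backward from the deadline:
Secondary incubation must finish by minute 211; it takes 55 minutes, so it must start by 211 − 55 = minute 156.
Wash step has to be done before secondary incubation (must start by minute 156). That means finishing by minute 156, i.e. starting by 156 − 13 = minute 143.
The centrifuge run must finish before wash step (must start by minute 143). With a 21-minute duration, the centrifuge run must start by 143 − 21 = minute 122.
Since the centrifuge run (must start by minute 122) depends on it, incubation must finish by minute 122. Backing off its 9-minute duration gives a latest start of minute 113.
Lysis must finish in time for incubation (must start by minute 113); wash step (must start by minute 143). The tightest is minute 113, so lysis must start by 113 − 18 = minute 95.
So lysis can start as early as minute 58 and as late as minute 95, giving 95 − 58 = 37 minutes of slack.

37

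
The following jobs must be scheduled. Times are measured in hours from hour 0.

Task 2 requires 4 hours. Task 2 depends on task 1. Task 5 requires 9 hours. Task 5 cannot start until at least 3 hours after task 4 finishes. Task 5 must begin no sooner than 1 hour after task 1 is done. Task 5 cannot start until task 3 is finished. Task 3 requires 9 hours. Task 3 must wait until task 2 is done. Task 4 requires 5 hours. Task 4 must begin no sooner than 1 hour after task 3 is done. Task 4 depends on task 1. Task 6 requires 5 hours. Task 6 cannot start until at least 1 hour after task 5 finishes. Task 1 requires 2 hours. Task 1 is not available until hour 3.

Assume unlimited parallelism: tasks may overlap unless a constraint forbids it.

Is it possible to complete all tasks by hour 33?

No

After its own release at hour 3, task 1 can start at hour 3 and finishes at hour 5.
Task 2 cannot begin until task 1 (finishes hour 5). It runs from hour 5 to 5 + 4 = hour 9.
After task 2 (finishes hour 9), task 3 can start at hour 9 and finishes at hour 18.
Task 4 needs all of task 3 (finishes hour 18, plus 1-hour gap → hour 19); task 1 (finishes hour 5). That puts its earliest start at hour 19; it finishes at 19 + 5 = hour 24.
Task 5 has to wait for task 4 (finishes hour 24, plus 3-hour gap → hour 27); task 1 (finishes hour 5, plus 1-hour gap → hour 6); task 3 (finishes hour 18). The latest of these is hour 27, so task 5 runs hour 27 to 27 + 9 = hour 36.
After task 5 (finishes hour 36, plus 1-hour gap → hour 37), task 6 can start at hour 37 and finishes at hour 42.
The earliest everything can be done is hour 42, which is after the deadline of 33, so it is not possible.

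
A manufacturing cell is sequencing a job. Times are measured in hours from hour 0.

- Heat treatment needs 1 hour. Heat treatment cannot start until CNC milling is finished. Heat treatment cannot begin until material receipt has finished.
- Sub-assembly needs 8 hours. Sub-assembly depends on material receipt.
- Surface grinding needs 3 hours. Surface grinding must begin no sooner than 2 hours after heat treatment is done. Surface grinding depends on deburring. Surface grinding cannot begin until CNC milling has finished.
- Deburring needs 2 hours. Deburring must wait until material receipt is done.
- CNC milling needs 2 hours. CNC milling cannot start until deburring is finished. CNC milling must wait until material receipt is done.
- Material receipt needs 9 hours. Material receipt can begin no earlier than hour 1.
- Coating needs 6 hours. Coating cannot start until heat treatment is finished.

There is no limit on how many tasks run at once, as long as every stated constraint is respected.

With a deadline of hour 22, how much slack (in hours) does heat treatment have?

After its own release at hour 1, material receipt can start at hour 1 and finishes at hour 10.
Deburring waits on material receipt (finishes hour 10), so it starts at hour 10 and finishes at 10 + 2 = hour 12.
For CNC milling: deburring (finishes hour 12); material receipt (finishes hour 10). Taking the maximum gives a start of hour 12, and it finishes at 12 + 2 = hour 14.
Heat treatment cannot start until CNC milling (finishes hour 14); material receipt (finishes hour 10). The controlling bound is hour 14, so heat treatment finishes at 14 + 1 = hour 15.

Working backward from the deadline:
Surface grinding has no dependents, so it just needs to finish by hour 22. Starting by 22 − 3 = hour 19 achieves that.
Coating must finish by hour 22; it takes 6 hours, so it must start by 22 − 6 = hour 16.
For heat treatment: surface grinding (must start by hour 19, minus 2-hour gap → hour 17); coating (must start by hour 16). The most restrictive is hour 16; with a 1-hour duration, heat treatment must start by hour 15.
So heat treatment can start as early as hour 14 and as late as hour 15, giving 15 − 14 = 1 hour of slack.

1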